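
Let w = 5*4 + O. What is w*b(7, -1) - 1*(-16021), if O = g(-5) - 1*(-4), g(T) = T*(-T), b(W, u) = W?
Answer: 16014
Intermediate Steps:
g(T) = -T²
O = -21 (O = -1*(-5)² - 1*(-4) = -1*25 + 4 = -25 + 4 = -21)
w = -1 (w = 5*4 - 21 = 20 - 21 = -1)
w*b(7, -1) - 1*(-16021) = -1*7 - 1*(-16021) = -7 + 16021 = 16014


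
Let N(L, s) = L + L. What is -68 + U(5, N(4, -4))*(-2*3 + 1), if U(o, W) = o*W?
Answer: -268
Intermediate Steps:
N(L, s) = 2*L
U(o, W) = W*o
-68 + U(5, N(4, -4))*(-2*3 + 1) = -68 + ((2*4)*5)*(-2*3 + 1) = -68 + (8*5)*(-6 + 1) = -68 + 40*(-5) = -68 - 200 = -268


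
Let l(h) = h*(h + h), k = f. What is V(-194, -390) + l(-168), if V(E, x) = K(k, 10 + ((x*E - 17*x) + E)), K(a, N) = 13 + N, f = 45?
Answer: 138567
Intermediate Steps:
k = 45
V(E, x) = 23 + E - 17*x + E*x (V(E, x) = 13 + (10 + ((x*E - 17*x) + E)) = 13 + (10 + ((E*x - 17*x) + E)) = 13 + (10 + ((-17*x + E*x) + E)) = 13 + (10 + (E - 17*x + E*x)) = 13 + (10 + E - 17*x + E*x) = 23 + E - 17*x + E*x)
l(h) = 2*h² (l(h) = h*(2*h) = 2*h²)
V(-194, -390) + l(-168) = (23 - 194 - 17*(-390) - 194*(-390)) + 2*(-168)² = (23 - 194 + 6630 + 75660) + 2*28224 = 82119 + 56448 = 138567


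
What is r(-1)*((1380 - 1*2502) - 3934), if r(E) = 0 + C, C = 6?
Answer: -30336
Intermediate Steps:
r(E) = 6 (r(E) = 0 + 6 = 6)
r(-1)*((1380 - 1*2502) - 3934) = 6*((1380 - 1*2502) - 3934) = 6*((1380 - 2502) - 3934) = 6*(-1122 - 3934) = 6*(-5056) = -30336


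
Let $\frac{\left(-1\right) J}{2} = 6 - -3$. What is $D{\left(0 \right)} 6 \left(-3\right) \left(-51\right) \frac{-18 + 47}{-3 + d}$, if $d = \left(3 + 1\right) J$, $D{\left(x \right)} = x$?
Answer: $0$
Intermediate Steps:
$J = -18$ ($J = - 2 \left(6 - -3\right) = - 2 \left(6 + 3\right) = \left(-2\right) 9 = -18$)
$d = -72$ ($d = \left(3 + 1\right) \left(-18\right) = 4 \left(-18\right) = -72$)
$D{\left(0 \right)} 6 \left(-3\right) \left(-51\right) \frac{-18 + 47}{-3 + d} = 0 \cdot 6 \left(-3\right) \left(-51\right) \frac{-18 + 47}{-3 - 72} = 0 \left(-3\right) \left(-51\right) \frac{29}{-75} = 0 \left(-51\right) 29 \left(- \frac{1}{75}\right) = 0 \left(- \frac{29}{75}\right) = 0$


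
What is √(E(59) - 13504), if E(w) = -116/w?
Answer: 2*I*√11753567/59 ≈ 116.22*I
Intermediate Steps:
√(E(59) - 13504) = √(-116/59 - 13504) = √(-796852/59) = 2*I*√11753567/59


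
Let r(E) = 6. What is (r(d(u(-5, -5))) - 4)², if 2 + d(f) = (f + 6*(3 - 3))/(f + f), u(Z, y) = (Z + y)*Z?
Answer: 4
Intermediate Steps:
u(Z, y) = Z*(Z + y)
d(f) = -3/2 (d(f) = -2 + (f + 6*(3 - 3))/(f + f) = -2 + (f + 6*0)/((2*f)) = -2 + (f + 0)*(1/(2*f)) = -2 + f*(1/(2*f)) = -2 + ½ = -3/2)
(r(d(u(-5, -5))) - 4)² = (6 - 4)² = 2² = 4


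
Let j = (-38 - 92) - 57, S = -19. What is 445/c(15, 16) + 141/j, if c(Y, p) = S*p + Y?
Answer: -7292/3179 ≈ -2.2938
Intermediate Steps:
j = -187 (j = -130 - 57 = -187)
c(Y, p) = Y - 19*p (c(Y, p) = -19*p + Y = Y - 19*p)
445/c(15, 16) + 141/j = 445/(15 - 19*16) + 141/(-187) = 445/(15 - 304) + 141*(-1/187) = 445/(-289) - 141/187 = 445*(-1/289) - 141/187 = -445/289 - 141/187 = -7292/3179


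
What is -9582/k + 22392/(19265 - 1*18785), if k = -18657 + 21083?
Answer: 1035909/24260 ≈ 42.700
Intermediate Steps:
k = 2426
-9582/k + 22392/(19265 - 1*18785) = -9582/2426 + 22392/(19265 - 1*18785) = -9582*1/2426 + 22392/(19265 - 18785) = -4791/1213 + 22392/480 = -4791/1213 + 22392*(1/480) = -4791/1213 + 933/20 = 1035909/24260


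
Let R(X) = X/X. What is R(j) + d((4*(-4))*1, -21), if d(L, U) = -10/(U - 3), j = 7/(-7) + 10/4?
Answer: 17/12 ≈ 1.4167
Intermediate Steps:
j = 3/2 (j = 7*(-⅐) + 10*(¼) = -1 + 5/2 = 3/2 ≈ 1.5000)
d(L, U) = -10/(-3 + U)
R(X) = 1
R(j) + d((4*(-4))*1, -21) = 1 - 10/(-3 - 21) = 1 - 10/(-24) = 1 - 10*(-1/24) = 1 + 5/12 = 17/12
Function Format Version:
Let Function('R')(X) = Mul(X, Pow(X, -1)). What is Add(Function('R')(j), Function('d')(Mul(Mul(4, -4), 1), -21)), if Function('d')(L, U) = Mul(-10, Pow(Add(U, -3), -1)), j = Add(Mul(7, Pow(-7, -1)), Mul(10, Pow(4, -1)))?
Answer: Rational(17, 12) ≈ 1.4167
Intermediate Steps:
j = Rational(3, 2) (j = Add(Mul(7, Rational(-1, 7)), Mul(10, Rational(1, 4))) = Add(-1, Rational(5, 2)) = Rational(3, 2) ≈ 1.5000)
Function('d')(L, U) = Mul(-10, Pow(Add(-3, U), -1))
Function('R')(X) = 1
Add(Function('R')(j), Function('d')(Mul(Mul(4, -4), 1), -21)) = Add(1, Mul(-10, Pow(Add(-3, -21), -1))) = Add(1, Mul(-10, Pow(-24, -1))) = Add(1, Mul(-10, Rational(-1, 24))) = Add(1, Rational(5, 12)) = Rational(17, 12)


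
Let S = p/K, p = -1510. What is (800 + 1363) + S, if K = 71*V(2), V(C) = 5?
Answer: 153271/71 ≈ 2158.7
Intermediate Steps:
K = 355 (K = 71*5 = 355)
S = -302/71 (S = -1510/355 = -1510*1/355 = -302/71 ≈ -4.2535)
(800 + 1363) + S = (800 + 1363) - 302/71 = 2163 - 302/71 = 153271/71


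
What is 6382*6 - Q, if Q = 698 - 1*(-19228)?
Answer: 18366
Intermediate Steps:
Q = 19926 (Q = 698 + 19228 = 19926)
6382*6 - Q = 6382*6 - 1*19926 = 38292 - 19926 = 18366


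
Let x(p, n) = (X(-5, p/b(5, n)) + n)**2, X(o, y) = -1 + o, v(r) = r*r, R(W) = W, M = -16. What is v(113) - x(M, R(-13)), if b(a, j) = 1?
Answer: 12408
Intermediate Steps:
v(r) = r**2
x(p, n) = (-6 + n)**2 (x(p, n) = ((-1 - 5) + n)**2 = (-6 + n)**2)
v(113) - x(M, R(-13)) = 113**2 - (-6 - 13)**2 = 12769 - 1*(-19)**2 = 12769 - 1*361 = 12769 - 361 = 12408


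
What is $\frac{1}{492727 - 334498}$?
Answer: $\frac{1}{158229} \approx 6.32 \cdot 10^{-6}$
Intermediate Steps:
$\frac{1}{492727 - 334498} = \frac{1}{158229}$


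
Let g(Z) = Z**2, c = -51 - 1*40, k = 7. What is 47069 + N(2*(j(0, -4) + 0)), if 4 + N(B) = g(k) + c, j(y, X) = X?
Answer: 47023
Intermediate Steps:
c = -91 (c = -51 - 40 = -91)
N(B) = -46 (N(B) = -4 + (7**2 - 91) = -4 + (49 - 91) = -4 - 42 = -46)
47069 + N(2*(j(0, -4) + 0)) = 47069 - 46 = 47023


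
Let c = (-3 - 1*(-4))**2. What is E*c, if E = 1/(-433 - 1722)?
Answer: -1/2155 ≈ -0.00046404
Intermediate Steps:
c = 1 (c = (-3 + 4)**2 = 1**2 = 1)
E = -1/2155 (E = 1/(-2155) = -1/2155 ≈ -0.00046404)
E*c = -1/2155*1 = -1/2155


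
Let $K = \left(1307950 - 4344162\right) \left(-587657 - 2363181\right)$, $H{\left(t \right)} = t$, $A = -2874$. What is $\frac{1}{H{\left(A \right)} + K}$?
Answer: $\frac{1}{8959369742782} \approx 1.1162 \cdot 10^{-13}$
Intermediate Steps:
$K = 8959369745656$ ($K = \left(-3036212\right) \left(-2950838\right) = 8959369745656$)
$\frac{1}{H{\left(A \right)} + K} = \frac{1}{-2874 + 8959369745656} = \frac{1}{8959369742782}$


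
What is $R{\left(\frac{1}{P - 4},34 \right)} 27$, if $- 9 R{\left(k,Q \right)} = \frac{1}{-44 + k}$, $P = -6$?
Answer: $\frac{10}{147} \approx 0.068027$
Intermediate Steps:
$R{\left(k,Q \right)} = - \frac{1}{9 \left(-44 + k\right)}$
$R{\left(\frac{1}{P - 4},34 \right)} 27 = - \frac{1}{-396 + \frac{9}{-6 - 4}} \cdot 27 = - \frac{1}{-396 + \frac{9}{-10}} \cdot 27 = - \frac{1}{-396 + 9 \left(- \frac{1}{10}\right)} 27 = - \frac{1}{-396 - \frac{9}{10}} \cdot 27 = - \frac{1}{- \frac{3969}{10}} \cdot 27 = \left(-1\right) \left(- \frac{10}{3969}\right) 27 = \frac{10}{3969} \cdot 27 = \frac{10}{147}$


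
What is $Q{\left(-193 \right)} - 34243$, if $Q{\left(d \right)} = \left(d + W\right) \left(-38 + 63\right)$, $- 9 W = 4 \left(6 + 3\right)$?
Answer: $-39168$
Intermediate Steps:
$W = -4$ ($W = - \frac{4 \left(6 + 3\right)}{9} = - \frac{4 \cdot 9}{9} = \left(- \frac{1}{9}\right) 36 = -4$)
$Q{\left(d \right)} = -100 + 25 d$ ($Q{\left(d \right)} = \left(d - 4\right) \left(-38 + 63\right) = \left(-4 + d\right) 25 = -100 + 25 d$)
$Q{\left(-193 \right)} - 34243 = \left(-100 + 25 \left(-193\right)\right) - 34243 = \left(-100 - 4825\right) - 34243 = -4925 - 34243 = -39168$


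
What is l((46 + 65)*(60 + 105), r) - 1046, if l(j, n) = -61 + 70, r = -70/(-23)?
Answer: -1037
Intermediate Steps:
r = 70/23 (r = -70*(-1/23) = 70/23 ≈ 3.0435)
l(j, n) = 9
l((46 + 65)*(60 + 105), r) - 1046 = 9 - 1046 = -1037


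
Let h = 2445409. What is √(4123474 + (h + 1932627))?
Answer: √8501510 ≈ 2915.7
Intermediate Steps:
√(4123474 + (h + 1932627)) = √(4123474 + (2445409 + 1932627)) = √(4123474 + 4378036) = √8501510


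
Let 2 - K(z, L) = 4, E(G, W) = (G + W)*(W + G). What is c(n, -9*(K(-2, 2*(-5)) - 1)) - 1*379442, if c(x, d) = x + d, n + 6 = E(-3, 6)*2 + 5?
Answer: -379398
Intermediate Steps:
E(G, W) = (G + W)² (E(G, W) = (G + W)*(G + W) = (G + W)²)
K(z, L) = -2 (K(z, L) = 2 - 1*4 = 2 - 4 = -2)
n = 17 (n = -6 + ((-3 + 6)²*2 + 5) = -6 + (3²*2 + 5) = -6 + (9*2 + 5) = -6 + (18 + 5) = -6 + 23 = 17)
c(x, d) = d + x
c(n, -9*(K(-2, 2*(-5)) - 1)) - 1*379442 = (-9*(-2 - 1) + 17) - 1*379442 = (-9*(-3) + 17) - 379442 = (27 + 17) - 379442 = 44 - 379442 = -379398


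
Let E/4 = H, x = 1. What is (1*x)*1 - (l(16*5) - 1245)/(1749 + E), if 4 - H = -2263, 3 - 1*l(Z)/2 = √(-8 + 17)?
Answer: 12062/10817 ≈ 1.1151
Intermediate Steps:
l(Z) = 0 (l(Z) = 6 - 2*√(-8 + 17) = 6 - 2*√9 = 6 - 2*3 = 6 - 6 = 0)
H = 2267 (H = 4 - 1*(-2263) = 4 + 2263 = 2267)
E = 9068 (E = 4*2267 = 9068)
(1*x)*1 - (l(16*5) - 1245)/(1749 + E) = (1*1)*1 - (0 - 1245)/(1749 + 9068) = 1*1 - (-1245)/10817 = 1 - (-1245)/10817 = 1 - 1*(-1245/10817) = 1 + 1245/10817 = 12062/10817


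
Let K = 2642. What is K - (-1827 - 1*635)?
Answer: 5104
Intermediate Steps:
K - (-1827 - 1*635) = 2642 - (-1827 - 1*635) = 2642 - (-1827 - 635) = 2642 - 1*(-2462) = 2642 + 2462 = 5104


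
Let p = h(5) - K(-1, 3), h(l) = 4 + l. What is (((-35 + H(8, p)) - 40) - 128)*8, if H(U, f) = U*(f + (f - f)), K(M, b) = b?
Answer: -1240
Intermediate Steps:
p = 6 (p = (4 + 5) - 1*3 = 9 - 3 = 6)
H(U, f) = U*f (H(U, f) = U*(f + 0) = U*f)
(((-35 + H(8, p)) - 40) - 128)*8 = (((-35 + 8*6) - 40) - 128)*8 = (((-35 + 48) - 40) - 128)*8 = ((13 - 40) - 128)*8 = (-27 - 128)*8 = -155*8 = -1240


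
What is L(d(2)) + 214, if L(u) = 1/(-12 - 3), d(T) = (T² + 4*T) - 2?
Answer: 3209/15 ≈ 213.93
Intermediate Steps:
d(T) = -2 + T² + 4*T
L(u) = -1/15 (L(u) = 1/(-15) = -1/15)
L(d(2)) + 214 = -1/15 + 214 = 3209/15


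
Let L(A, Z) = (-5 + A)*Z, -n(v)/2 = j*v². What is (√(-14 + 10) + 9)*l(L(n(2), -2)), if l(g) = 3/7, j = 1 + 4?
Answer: 27/7 + 6*I/7 ≈ 3.8571 + 0.85714*I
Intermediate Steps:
j = 5
n(v) = -10*v²
L(A, Z) = Z*(-5 + A)
l(g) = 3/7 (l(g) = 3*(⅐) = 3/7)
(√(-14 + 10) + 9)*l(L(n(2), -2)) = (√(-14 + 10) + 9)*(3/7) = (√(-4) + 9)*(3/7) = (2*I + 9)*(3/7) = (9 + 2*I)*(3/7) = 27/7 + 6*I/7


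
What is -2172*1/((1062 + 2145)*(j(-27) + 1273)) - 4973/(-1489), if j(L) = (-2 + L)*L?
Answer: 2732224909/818154874 ≈ 3.3395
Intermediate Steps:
j(L) = L*(-2 + L)
-2172*1/((1062 + 2145)*(j(-27) + 1273)) - 4973/(-1489) = -2172*1/((1062 + 2145)*(-27*(-2 - 27) + 1273)) - 4973/(-1489) = -2172*1/(3207*(-27*(-29) + 1273)) - 4973*(-1/1489) = -2172*1/(3207*(783 + 1273)) + 4973/1489 = -2172/(2056*3207) + 4973/1489 = -2172/6593592 + 4973/1489 = -2172*1/6593592 + 4973/1489 = -181/549466 + 4973/1489 = 2732224909/818154874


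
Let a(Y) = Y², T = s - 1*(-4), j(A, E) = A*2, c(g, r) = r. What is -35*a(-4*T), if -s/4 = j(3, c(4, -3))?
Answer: -224000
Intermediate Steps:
j(A, E) = 2*A
s = -24 (s = -8*3 = -4*6 = -24)
T = -20 (T = -24 - 1*(-4) = -24 + 4 = -20)
-35*a(-4*T) = -35*(-4*(-20))² = -35*80² = -35*6400 = -224000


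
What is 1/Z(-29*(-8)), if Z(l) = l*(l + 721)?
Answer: 1/221096 ≈ 4.5229e-6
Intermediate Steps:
Z(l) = l*(721 + l)
1/Z(-29*(-8)) = 1/((-29*(-8))*(721 - 29*(-8))) = 1/(232*(721 + 232)) = 1/(232*953) = 1/221096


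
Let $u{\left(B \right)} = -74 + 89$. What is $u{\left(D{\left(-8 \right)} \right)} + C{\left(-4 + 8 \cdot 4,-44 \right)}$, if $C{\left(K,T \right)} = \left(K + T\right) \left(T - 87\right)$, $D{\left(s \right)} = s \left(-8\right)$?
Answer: $2111$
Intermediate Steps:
$D{\left(s \right)} = - 8 s$
$C{\left(K,T \right)} = \left(-87 + T\right) \left(K + T\right)$ ($C{\left(K,T \right)} = \left(K + T\right) \left(-87 + T\right) = \left(-87 + T\right) \left(K + T\right)$)
$u{\left(B \right)} = 15$
$u{\left(D{\left(-8 \right)} \right)} + C{\left(-4 + 8 \cdot 4,-44 \right)} = 15 + \left(\left(-44\right)^{2} - 87 \left(-4 + 8 \cdot 4\right) - -3828 + \left(-4 + 8 \cdot 4\right) \left(-44\right)\right) = 15 + \left(1936 - 87 \left(-4 + 32\right) + 3828 + \left(-4 + 32\right) \left(-44\right)\right) = 15 + \left(1936 - 2436 + 3828 + 28 \left(-44\right)\right) = 15 + \left(1936 - 2436 + 3828 - 1232\right) = 15 + 2096 = 2111$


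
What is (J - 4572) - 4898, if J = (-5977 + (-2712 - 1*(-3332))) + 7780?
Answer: -7047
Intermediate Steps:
J = 2423 (J = (-5977 + (-2712 + 3332)) + 7780 = (-5977 + 620) + 7780 = -5357 + 7780 = 2423)
(J - 4572) - 4898 = (2423 - 4572) - 4898 = -2149 - 4898 = -7047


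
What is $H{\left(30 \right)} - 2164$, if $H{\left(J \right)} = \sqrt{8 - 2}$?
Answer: $-2164 + \sqrt{6} \approx -2161.6$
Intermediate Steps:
$H{\left(J \right)} = \sqrt{6}$
$H{\left(30 \right)} - 2164 = \sqrt{6} - 2164 = -2164 + \sqrt{6}$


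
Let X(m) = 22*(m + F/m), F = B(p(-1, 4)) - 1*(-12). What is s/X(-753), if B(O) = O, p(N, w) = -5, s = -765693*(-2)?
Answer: -576566829/6237176 ≈ -92.440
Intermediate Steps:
s = 1531386
F = 7 (F = -5 - 1*(-12) = -5 + 12 = 7)
X(m) = 22*m + 154/m (X(m) = 22*(m + 7/m) = 22*m + 154/m)
s/X(-753) = 1531386/(22*(-753) + 154/(-753)) = 1531386/(-16566 + 154*(-1/753)) = 1531386/(-16566 - 154/753) = 1531386/(-12474352/753) = 1531386*(-753/12474352) = -576566829/6237176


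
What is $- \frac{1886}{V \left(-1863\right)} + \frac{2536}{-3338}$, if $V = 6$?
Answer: $- \frac{239695}{405567} \approx -0.59101$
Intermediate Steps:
$- \frac{1886}{V \left(-1863\right)} + \frac{2536}{-3338} = - \frac{1886}{6 \left(-1863\right)} + \frac{2536}{-3338} = - \frac{1886}{-11178} + 2536 \left(- \frac{1}{3338}\right) = \left(-1886\right) \left(- \frac{1}{11178}\right) - \frac{1268}{1669} = \frac{41}{243} - \frac{1268}{1669} = - \frac{239695}{405567}$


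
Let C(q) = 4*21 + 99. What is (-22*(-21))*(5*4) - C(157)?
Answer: 9057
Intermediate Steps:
C(q) = 183 (C(q) = 84 + 99 = 183)
(-22*(-21))*(5*4) - C(157) = (-22*(-21))*(5*4) - 1*183 = 462*20 - 183 = 9240 - 183 = 9057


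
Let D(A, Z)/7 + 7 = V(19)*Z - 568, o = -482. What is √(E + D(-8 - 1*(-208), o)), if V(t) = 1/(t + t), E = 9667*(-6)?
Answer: 10*I*√224238/19 ≈ 249.23*I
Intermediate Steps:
E = -58002
V(t) = 1/(2*t)
D(A, Z) = -4025 + 7*Z/38 (D(A, Z) = -49 + 7*(((½)/19)*Z - 568) = -49 + 7*(((½)*(1/19))*Z - 568) = -49 + 7*(Z/38 - 568) = -49 + 7*(-568 + Z/38) = -49 + (-3976 + 7*Z/38) = -4025 + 7*Z/38)
√(E + D(-8 - 1*(-208), o)) = √(-58002 + (-4025 + (7/38)*(-482))) = √(-58002 + (-4025 - 1687/19)) = √(-58002 - 78162/19) = √(-1180200/19) = 10*I*√224238/19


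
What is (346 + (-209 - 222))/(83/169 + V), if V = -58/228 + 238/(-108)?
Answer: 1473849/34106 ≈ 43.214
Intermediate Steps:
V = -1261/513 (V = -58*1/228 + 238*(-1/108) = -29/114 - 119/54 = -1261/513 ≈ -2.4581)
(346 + (-209 - 222))/(83/169 + V) = (346 + (-209 - 222))/(83/169 - 1261/513) = (346 - 431)/(83*(1/169) - 1261/513) = -85/(83/169 - 1261/513) = -85/(-170530/86697) = -85*(-86697/170530) = 1473849/34106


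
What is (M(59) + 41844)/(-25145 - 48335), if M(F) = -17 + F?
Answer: -20943/36740 ≈ -0.57003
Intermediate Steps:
(M(59) + 41844)/(-25145 - 48335) = ((-17 + 59) + 41844)/(-25145 - 48335) = (42 + 41844)/(-73480) = 41886*(-1/73480) = -20943/36740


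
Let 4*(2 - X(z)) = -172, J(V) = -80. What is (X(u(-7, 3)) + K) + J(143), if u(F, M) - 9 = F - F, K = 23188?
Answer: 23153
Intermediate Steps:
u(F, M) = 9 (u(F, M) = 9 + (F - F) = 9 + 0 = 9)
X(z) = 45 (X(z) = 2 - 1/4*(-172) = 2 + 43 = 45)
(X(u(-7, 3)) + K) + J(143) = (45 + 23188) - 80 = 23233 - 80 = 23153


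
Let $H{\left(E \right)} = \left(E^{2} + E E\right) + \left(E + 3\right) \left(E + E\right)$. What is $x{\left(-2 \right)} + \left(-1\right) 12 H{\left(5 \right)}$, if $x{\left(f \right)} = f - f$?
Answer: $-1560$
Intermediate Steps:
$x{\left(f \right)} = 0$
$H{\left(E \right)} = 2 E^{2} + 2 E \left(3 + E\right)$ ($H{\left(E \right)} = \left(E^{2} + E^{2}\right) + \left(3 + E\right) 2 E = 2 E^{2} + 2 E \left(3 + E\right)$)
$x{\left(-2 \right)} + \left(-1\right) 12 H{\left(5 \right)} = 0 + \left(-1\right) 12 \cdot 2 \cdot 5 \left(3 + 2 \cdot 5\right) = 0 - 12 \cdot 2 \cdot 5 \left(3 + 10\right) = 0 - 12 \cdot 2 \cdot 5 \cdot 13 = 0 - 1560 = -1560$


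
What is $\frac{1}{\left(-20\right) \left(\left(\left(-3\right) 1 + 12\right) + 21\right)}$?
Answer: $- \frac{1}{600} \approx -0.0016667$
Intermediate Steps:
$\frac{1}{\left(-20\right) \left(\left(\left(-3\right) 1 + 12\right) + 21\right)} = \frac{1}{\left(-20\right) \left(\left(-3 + 12\right) + 21\right)} = \frac{1}{\left(-20\right) \left(9 + 21\right)} = \frac{1}{\left(-20\right) 30} = \frac{1}{-600} = - \frac{1}{600}$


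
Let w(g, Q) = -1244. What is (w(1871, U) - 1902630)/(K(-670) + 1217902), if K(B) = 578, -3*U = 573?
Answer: -951937/609240 ≈ -1.5625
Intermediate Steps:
U = -191 (U = -⅓*573 = -191)
(w(1871, U) - 1902630)/(K(-670) + 1217902) = (-1244 - 1902630)/(578 + 1217902) = -1903874/1218480 = -1903874*1/1218480 = -951937/609240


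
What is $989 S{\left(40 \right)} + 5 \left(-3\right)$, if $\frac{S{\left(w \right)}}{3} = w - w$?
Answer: $-15$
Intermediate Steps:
$S{\left(w \right)} = 0$ ($S{\left(w \right)} = 3 \left(w - w\right) = 3 \cdot 0 = 0$)
$989 S{\left(40 \right)} + 5 \left(-3\right) = 989 \cdot 0 + 5 \left(-3\right) = 0 - 15 = -15$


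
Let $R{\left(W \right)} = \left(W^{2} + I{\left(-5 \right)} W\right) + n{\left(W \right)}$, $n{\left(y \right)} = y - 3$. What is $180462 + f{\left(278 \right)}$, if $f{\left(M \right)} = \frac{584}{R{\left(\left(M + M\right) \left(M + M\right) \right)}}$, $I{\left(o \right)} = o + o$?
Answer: $\frac{17245360943752862}{95562284269} \approx 1.8046 \cdot 10^{5}$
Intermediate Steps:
$I{\left(o \right)} = 2 o$
$n{\left(y \right)} = -3 + y$
$R{\left(W \right)} = -3 + W^{2} - 9 W$ ($R{\left(W \right)} = \left(W^{2} + 2 \left(-5\right) W\right) + \left(-3 + W\right) = \left(W^{2} - 10 W\right) + \left(-3 + W\right) = -3 + W^{2} - 9 W$)
$f{\left(M \right)} = \frac{584}{-3 - 36 M^{2} + 16 M^{4}}$ ($f{\left(M \right)} = \frac{584}{-3 + \left(\left(M + M\right) \left(M + M\right)\right)^{2} - 9 \left(M + M\right) \left(M + M\right)} = \frac{584}{-3 + \left(2 M 2 M\right)^{2} - 9 \cdot 2 M 2 M} = \frac{584}{-3 + \left(4 M^{2}\right)^{2} - 9 \cdot 4 M^{2}} = \frac{584}{-3 + 16 M^{4} - 36 M^{2}} = \frac{584}{-3 - 36 M^{2} + 16 M^{4}}$)
$180462 + f{\left(278 \right)} = 180462 + \frac{584}{-3 - 36 \cdot 278^{2} + 16 \cdot 278^{4}} = 180462 + \frac{584}{-3 - 2782224 + 16 \cdot 5972816656} = 180462 + \frac{584}{-3 - 2782224 + 95565066496} = 180462 + \frac{584}{95562284269} = \frac{17245360943752862}{95562284269}$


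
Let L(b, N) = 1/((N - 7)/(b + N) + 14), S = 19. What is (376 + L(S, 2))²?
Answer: 11812429225/83521 ≈ 1.4143e+5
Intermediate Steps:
L(b, N) = 1/(14 + (-7 + N)/(N + b)) (L(b, N) = 1/((-7 + N)/(N + b) + 14) = 1/(14 + (-7 + N)/(N + b)))
(376 + L(S, 2))² = (376 + (2 + 19)/(-7 + 14*19 + 15*2))² = (376 + 21/(-7 + 266 + 30))² = (376 + 21/289)² = (108685/289)² = 11812429225/83521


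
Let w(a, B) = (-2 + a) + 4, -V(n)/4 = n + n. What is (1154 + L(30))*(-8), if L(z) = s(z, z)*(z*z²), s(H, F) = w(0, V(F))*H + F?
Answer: -19449232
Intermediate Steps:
V(n) = -8*n (V(n) = -4*(n + n) = -8*n)
w(a, B) = 2 + a
s(H, F) = F + 2*H (s(H, F) = (2 + 0)*H + F = 2*H + F = F + 2*H)
L(z) = 3*z⁴ (L(z) = (z + 2*z)*(z*z²) = (3*z)*z³ = 3*z⁴)
(1154 + L(30))*(-8) = (1154 + 3*30⁴)*(-8) = (1154 + 3*810000)*(-8) = (1154 + 2430000)*(-8) = 2431154*(-8) = -19449232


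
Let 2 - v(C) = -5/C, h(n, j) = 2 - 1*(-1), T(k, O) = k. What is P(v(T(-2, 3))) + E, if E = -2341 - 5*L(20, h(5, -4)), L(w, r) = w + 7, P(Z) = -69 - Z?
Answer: -5089/2 ≈ -2544.5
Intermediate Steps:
h(n, j) = 3 (h(n, j) = 2 + 1 = 3)
v(C) = 2 + 5/C (v(C) = 2 - (-5)/C = 2 + 5/C)
L(w, r) = 7 + w
E = -2476 (E = -2341 - 5*(7 + 20) = -2341 - 5*27 = -2341 - 1*135 = -2341 - 135 = -2476)
P(v(T(-2, 3))) + E = (-69 - (2 + 5/(-2))) - 2476 = (-69 - (2 + 5*(-1/2))) - 2476 = (-69 - (2 - 5/2)) - 2476 = (-69 - 1*(-1/2)) - 2476 = (-69 + 1/2) - 2476 = -137/2 - 2476 = -5089/2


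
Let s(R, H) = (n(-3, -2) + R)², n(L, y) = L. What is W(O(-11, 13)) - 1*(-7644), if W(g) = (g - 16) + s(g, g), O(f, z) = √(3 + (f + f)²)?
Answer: 8124 - 5*√487 ≈ 8013.7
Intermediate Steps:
s(R, H) = (-3 + R)²
O(f, z) = √(3 + 4*f²) (O(f, z) = √(3 + (2*f)²) = √(3 + 4*f²))
W(g) = -16 + g + (-3 + g)² (W(g) = (g - 16) + (-3 + g)² = (-16 + g) + (-3 + g)² = -16 + g + (-3 + g)²)
W(O(-11, 13)) - 1*(-7644) = (-16 + √(3 + 4*(-11)²) + (-3 + √(3 + 4*(-11)²))²) - 1*(-7644) = (-16 + √(3 + 4*121) + (-3 + √(3 + 4*121))²) + 7644 = (-16 + √(3 + 484) + (-3 + √(3 + 484))²) + 7644 = (-16 + √487 + (-3 + √487)²) + 7644 = 7628 + √487 + (-3 + √487)²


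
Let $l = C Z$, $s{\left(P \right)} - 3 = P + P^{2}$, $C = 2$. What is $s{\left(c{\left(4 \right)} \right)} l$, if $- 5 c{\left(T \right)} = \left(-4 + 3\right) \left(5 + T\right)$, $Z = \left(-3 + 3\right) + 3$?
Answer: $\frac{1206}{25} \approx 48.24$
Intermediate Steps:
$Z = 3$ ($Z = 0 + 3 = 3$)
$c{\left(T \right)} = 1 + \frac{T}{5}$ ($c{\left(T \right)} = - \frac{\left(-4 + 3\right) \left(5 + T\right)}{5} = - \frac{\left(-1\right) \left(5 + T\right)}{5} = - \frac{-5 - T}{5} = 1 + \frac{T}{5}$)
$s{\left(P \right)} = 3 + P + P^{2}$ ($s{\left(P \right)} = 3 + \left(P + P^{2}\right) = 3 + P + P^{2}$)
$l = 6$ ($l = 2 \cdot 3 = 6$)
$s{\left(c{\left(4 \right)} \right)} l = \left(3 + \left(1 + \frac{1}{5} \cdot 4\right) + \left(1 + \frac{1}{5} \cdot 4\right)^{2}\right) 6 = \left(3 + \left(1 + \frac{4}{5}\right) + \left(1 + \frac{4}{5}\right)^{2}\right) 6 = \left(3 + \frac{9}{5} + \left(\frac{9}{5}\right)^{2}\right) 6 = \left(3 + \frac{9}{5} + \frac{81}{25}\right) 6 = \frac{201}{25} \cdot 6 = \frac{1206}{25}$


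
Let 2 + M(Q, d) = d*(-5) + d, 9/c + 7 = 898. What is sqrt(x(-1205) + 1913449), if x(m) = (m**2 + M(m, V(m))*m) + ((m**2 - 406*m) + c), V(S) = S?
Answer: I*sqrt(543368518)/33 ≈ 706.37*I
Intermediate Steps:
c = 1/99 (c = 9/(-7 + 898) = 9/891 = 9*(1/891) = 1/99 ≈ 0.010101)
M(Q, d) = -2 - 4*d (M(Q, d) = -2 + (d*(-5) + d) = -2 + (-5*d + d) = -2 - 4*d)
x(m) = 1/99 - 406*m + 2*m**2 + m*(-2 - 4*m) (x(m) = (m**2 + (-2 - 4*m)*m) + ((m**2 - 406*m) + 1/99) = (m**2 + m*(-2 - 4*m)) + (1/99 + m**2 - 406*m) = 1/99 - 406*m + 2*m**2 + m*(-2 - 4*m))
sqrt(x(-1205) + 1913449) = sqrt((1/99 - 408*(-1205) - 2*(-1205)**2) + 1913449) = sqrt((1/99 + 491640 - 2*1452025) + 1913449) = sqrt((1/99 + 491640 - 2904050) + 1913449) = sqrt(-238828589/99 + 1913449) = sqrt(-49397138/99) = I*sqrt(543368518)/33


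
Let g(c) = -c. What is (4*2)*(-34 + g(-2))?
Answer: -256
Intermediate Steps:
(4*2)*(-34 + g(-2)) = (4*2)*(-34 - 1*(-2)) = 8*(-34 + 2) = 8*(-32) = -256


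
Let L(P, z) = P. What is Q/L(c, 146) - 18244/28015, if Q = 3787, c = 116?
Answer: 103976501/3249740 ≈ 31.995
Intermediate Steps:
Q/L(c, 146) - 18244/28015 = 3787/116 - 18244/28015 = 103976501/3249740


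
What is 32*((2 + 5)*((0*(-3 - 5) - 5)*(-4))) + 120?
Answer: 4600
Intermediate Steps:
32*((2 + 5)*((0*(-3 - 5) - 5)*(-4))) + 120 = 32*(7*((0*(-8) - 5)*(-4))) + 120 = 32*(7*((0 - 5)*(-4))) + 120 = 32*(7*(-5*(-4))) + 120 = 32*(7*20) + 120 = 32*140 + 120 = 4480 + 120 = 4600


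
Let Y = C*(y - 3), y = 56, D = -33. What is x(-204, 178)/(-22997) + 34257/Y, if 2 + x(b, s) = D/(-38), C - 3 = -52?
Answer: -29936601031/2269481942 ≈ -13.191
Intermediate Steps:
C = -49 (C = 3 - 52 = -49)
x(b, s) = -43/38 (x(b, s) = -2 - 33/(-38) = -2 - 33*(-1/38) = -2 + 33/38 = -43/38)
Y = -2597 (Y = -49*(56 - 3) = -49*53 = -2597)
x(-204, 178)/(-22997) + 34257/Y = -43/38/(-22997) + 34257/(-2597) = -43/38*(-1/22997) + 34257*(-1/2597) = 43/873886 - 34257/2597 = -29936601031/2269481942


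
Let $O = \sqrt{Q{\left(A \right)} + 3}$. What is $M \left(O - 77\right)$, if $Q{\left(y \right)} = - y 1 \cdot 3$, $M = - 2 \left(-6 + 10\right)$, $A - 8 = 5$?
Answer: $616 - 48 i \approx 616.0 - 48.0 i$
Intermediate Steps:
$A = 13$ ($A = 8 + 5 = 13$)
$M = -8$ ($M = \left(-2\right) 4 = -8$)
$Q{\left(y \right)} = - 3 y$ ($Q{\left(y \right)} = - y 3 = - 3 y$)
$O = 6 i$ ($O = \sqrt{\left(-3\right) 13 + 3} = \sqrt{-39 + 3} = \sqrt{-36} = 6 i \approx 6.0 i$)
$M \left(O - 77\right) = - 8 \left(6 i - 77\right) = - 8 \left(-77 + 6 i\right) = 616 - 48 i$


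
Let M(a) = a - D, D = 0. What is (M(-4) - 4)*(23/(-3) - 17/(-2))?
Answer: -20/3 ≈ -6.6667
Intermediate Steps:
M(a) = a (M(a) = a - 1*0 = a + 0 = a)
(M(-4) - 4)*(23/(-3) - 17/(-2)) = (-4 - 4)*(23/(-3) - 17/(-2)) = -8*(23*(-⅓) - 17*(-½)) = -8*(-23/3 + 17/2) = -8*⅚ = -20/3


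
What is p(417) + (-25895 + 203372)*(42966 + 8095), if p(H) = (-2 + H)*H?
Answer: 9062326152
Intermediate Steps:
p(H) = H*(-2 + H)
p(417) + (-25895 + 203372)*(42966 + 8095) = 417*(-2 + 417) + (-25895 + 203372)*(42966 + 8095) = 417*415 + 177477*51061 = 173055 + 9062153097 = 9062326152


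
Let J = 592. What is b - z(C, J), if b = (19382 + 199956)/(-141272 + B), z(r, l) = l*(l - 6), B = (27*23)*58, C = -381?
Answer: -18257047493/52627 ≈ -3.4691e+5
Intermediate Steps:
B = 36018 (B = 621*58 = 36018)
z(r, l) = l*(-6 + l)
b = -109669/52627 (b = (19382 + 199956)/(-141272 + 36018) = 219338/(-105254) = 219338*(-1/105254) = -109669/52627 ≈ -2.0839)
b - z(C, J) = -109669/52627 - 592*(-6 + 592) = -109669/52627 - 592*586 = -109669/52627 - 1*346912 = -109669/52627 - 346912 = -18257047493/52627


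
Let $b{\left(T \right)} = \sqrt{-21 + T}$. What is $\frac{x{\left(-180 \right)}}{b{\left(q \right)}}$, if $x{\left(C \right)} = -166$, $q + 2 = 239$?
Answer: $- \frac{83 \sqrt{6}}{18} \approx -11.295$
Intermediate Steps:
$q = 237$ ($q = -2 + 239 = 237$)
$\frac{x{\left(-180 \right)}}{b{\left(q \right)}} = - \frac{166}{\sqrt{-21 + 237}} = - \frac{166}{\sqrt{216}} = - \frac{166}{6 \sqrt{6}} = - 166 \frac{\sqrt{6}}{36} = - \frac{83 \sqrt{6}}{18}$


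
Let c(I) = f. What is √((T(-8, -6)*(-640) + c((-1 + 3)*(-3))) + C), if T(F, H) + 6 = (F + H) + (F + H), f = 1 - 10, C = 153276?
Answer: √175027 ≈ 418.36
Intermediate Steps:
f = -9
c(I) = -9
T(F, H) = -6 + 2*F + 2*H (T(F, H) = -6 + ((F + H) + (F + H)) = -6 + (2*F + 2*H) = -6 + 2*F + 2*H)
√((T(-8, -6)*(-640) + c((-1 + 3)*(-3))) + C) = √(((-6 + 2*(-8) + 2*(-6))*(-640) - 9) + 153276) = √(((-6 - 16 - 12)*(-640) - 9) + 153276) = √((-34*(-640) - 9) + 153276) = √((21760 - 9) + 153276) = √(21751 + 153276) = √175027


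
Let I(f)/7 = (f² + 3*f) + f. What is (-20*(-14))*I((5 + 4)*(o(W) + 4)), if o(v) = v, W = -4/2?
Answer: 776160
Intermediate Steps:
W = -2 (W = -4*½ = -2)
I(f) = 7*f² + 28*f (I(f) = 7*((f² + 3*f) + f) = 7*(f² + 4*f) = 7*f² + 28*f)
(-20*(-14))*I((5 + 4)*(o(W) + 4)) = (-20*(-14))*(7*((5 + 4)*(-2 + 4))*(4 + (5 + 4)*(-2 + 4))) = 280*(7*(9*2)*(4 + 9*2)) = 280*(7*18*(4 + 18)) = 280*(7*18*22) = 280*2772 = 776160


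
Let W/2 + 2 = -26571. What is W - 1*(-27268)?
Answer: -25878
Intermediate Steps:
W = -53146 (W = -4 + 2*(-26571) = -4 - 53142 = -53146)
W - 1*(-27268) = -53146 - 1*(-27268) = -53146 + 27268 = -25878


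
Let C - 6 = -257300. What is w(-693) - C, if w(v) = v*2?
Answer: 255908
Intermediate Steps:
w(v) = 2*v
C = -257294 (C = 6 - 257300 = -257294)
w(-693) - C = 2*(-693) - 1*(-257294) = -1386 + 257294 = 255908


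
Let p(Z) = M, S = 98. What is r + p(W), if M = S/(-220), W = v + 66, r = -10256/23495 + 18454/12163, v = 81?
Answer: 3993783131/6286933070 ≈ 0.63525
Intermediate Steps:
r = 308833002/285769685 (r = -10256*1/23495 + 18454*(1/12163) = -10256/23495 + 18454/12163 = 308833002/285769685 ≈ 1.0807)
W = 147 (W = 81 + 66 = 147)
M = -49/110 (M = 98/(-220) = 98*(-1/220) = -49/110 ≈ -0.44545)
p(Z) = -49/110
r + p(W) = 308833002/285769685 - 49/110 = 3993783131/6286933070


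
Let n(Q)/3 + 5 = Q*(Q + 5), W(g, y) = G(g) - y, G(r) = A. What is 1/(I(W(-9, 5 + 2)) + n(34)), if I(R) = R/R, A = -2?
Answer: 1/3964 ≈ 0.00025227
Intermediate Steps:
G(r) = -2
W(g, y) = -2 - y
I(R) = 1
n(Q) = -15 + 3*Q*(5 + Q) (n(Q) = -15 + 3*(Q*(Q + 5)) = -15 + 3*(Q*(5 + Q)) = -15 + 3*Q*(5 + Q))
1/(I(W(-9, 5 + 2)) + n(34)) = 1/(1 + (-15 + 3*34**2 + 15*34)) = 1/(1 + (-15 + 3*1156 + 510)) = 1/(1 + (-15 + 3468 + 510)) = 1/(1 + 3963) = 1/3964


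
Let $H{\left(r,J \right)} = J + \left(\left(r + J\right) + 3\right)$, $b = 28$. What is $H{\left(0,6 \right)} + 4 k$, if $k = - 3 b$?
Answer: $-321$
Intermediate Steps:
$H{\left(r,J \right)} = 3 + r + 2 J$ ($H{\left(r,J \right)} = J + \left(\left(J + r\right) + 3\right) = J + \left(3 + J + r\right) = 3 + r + 2 J$)
$k = -84$ ($k = \left(-3\right) 28 = -84$)
$H{\left(0,6 \right)} + 4 k = \left(3 + 0 + 2 \cdot 6\right) + 4 \left(-84\right) = \left(3 + 0 + 12\right) - 336 = 15 - 336 = -321$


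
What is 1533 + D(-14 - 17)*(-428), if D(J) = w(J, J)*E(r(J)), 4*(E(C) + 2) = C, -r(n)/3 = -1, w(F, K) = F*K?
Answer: 515668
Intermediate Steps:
r(n) = 3 (r(n) = -3*(-1) = 3)
E(C) = -2 + C/4
D(J) = -5*J²/4 (D(J) = (J*J)*(-2 + (¼)*3) = J²*(-2 + ¾) = J²*(-5/4) = -5*J²/4)
1533 + D(-14 - 17)*(-428) = 1533 - 5*(-14 - 17)²/4*(-428) = 1533 - 5/4*(-31)²*(-428) = 1533 - 5/4*961*(-428) = 1533 - 4805/4*(-428) = 1533 + 514135 = 515668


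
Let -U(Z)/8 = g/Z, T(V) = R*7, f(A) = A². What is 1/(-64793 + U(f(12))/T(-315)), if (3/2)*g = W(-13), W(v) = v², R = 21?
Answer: -3969/257163586 ≈ -1.5434e-5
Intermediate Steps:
g = 338/3 (g = (⅔)*(-13)² = (⅔)*169 = 338/3 ≈ 112.67)
T(V) = 147 (T(V) = 21*7 = 147)
U(Z) = -2704/(3*Z)
1/(-64793 + U(f(12))/T(-315)) = 1/(-64793 - 2704/(3*(12²))/147) = 1/(-64793 - 2704/3/144*(1/147)) = 1/(-64793 - 2704/3*1/144*(1/147)) = 1/(-64793 - 169/27*1/147) = 1/(-64793 - 169/3969) = 1/(-257163586/3969) = -3969/257163586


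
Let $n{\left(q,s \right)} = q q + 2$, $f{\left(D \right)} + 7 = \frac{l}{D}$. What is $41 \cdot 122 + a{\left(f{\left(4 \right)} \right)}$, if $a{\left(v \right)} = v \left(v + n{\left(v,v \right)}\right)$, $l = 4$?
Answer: $4810$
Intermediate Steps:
$f{\left(D \right)} = -7 + \frac{4}{D}$
$n{\left(q,s \right)} = 2 + q^{2}$ ($n{\left(q,s \right)} = q^{2} + 2 = 2 + q^{2}$)
$a{\left(v \right)} = v \left(2 + v + v^{2}\right)$ ($a{\left(v \right)} = v \left(v + \left(2 + v^{2}\right)\right) = v \left(2 + v + v^{2}\right)$)
$41 \cdot 122 + a{\left(f{\left(4 \right)} \right)} = 41 \cdot 122 + \left(-7 + \frac{4}{4}\right) \left(2 - \left(7 - \frac{4}{4}\right) + \left(-7 + \frac{4}{4}\right)^{2}\right) = 5002 + \left(-7 + 4 \cdot \frac{1}{4}\right) \left(2 + \left(-7 + 4 \cdot \frac{1}{4}\right) + \left(-7 + 4 \cdot \frac{1}{4}\right)^{2}\right) = 5002 + \left(-7 + 1\right) \left(2 + \left(-7 + 1\right) + \left(-7 + 1\right)^{2}\right) = 5002 - 6 \left(2 - 6 + \left(-6\right)^{2}\right) = 5002 - 6 \left(2 - 6 + 36\right) = 5002 - 192 = 4810$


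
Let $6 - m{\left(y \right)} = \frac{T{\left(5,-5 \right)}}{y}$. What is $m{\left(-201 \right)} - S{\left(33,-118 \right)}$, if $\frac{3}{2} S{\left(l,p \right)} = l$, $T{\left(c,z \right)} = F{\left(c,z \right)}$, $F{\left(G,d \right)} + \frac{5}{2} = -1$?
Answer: $- \frac{6439}{402} \approx -16.017$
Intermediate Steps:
$F{\left(G,d \right)} = - \frac{7}{2}$ ($F{\left(G,d \right)} = - \frac{5}{2} - 1 = - \frac{7}{2}$)
$T{\left(c,z \right)} = - \frac{7}{2}$
$S{\left(l,p \right)} = \frac{2 l}{3}$
$m{\left(y \right)} = 6 + \frac{7}{2 y}$ ($m{\left(y \right)} = 6 - - \frac{7}{2 y} = 6 + \frac{7}{2 y}$)
$m{\left(-201 \right)} - S{\left(33,-118 \right)} = \left(6 + \frac{7}{2 \left(-201\right)}\right) - \frac{2}{3} \cdot 33 = \left(6 + \frac{7}{2} \left(- \frac{1}{201}\right)\right) - 22 = \left(6 - \frac{7}{402}\right) - 22 = \frac{2405}{402} - 22 = - \frac{6439}{402}$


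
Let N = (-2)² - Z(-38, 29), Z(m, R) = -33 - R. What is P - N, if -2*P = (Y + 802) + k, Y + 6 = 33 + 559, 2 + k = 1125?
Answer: -2643/2 ≈ -1321.5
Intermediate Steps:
k = 1123 (k = -2 + 1125 = 1123)
Y = 586 (Y = -6 + (33 + 559) = -6 + 592 = 586)
P = -2511/2 (P = -((586 + 802) + 1123)/2 = -(1388 + 1123)/2 = -½*2511 = -2511/2 ≈ -1255.5)
N = 66 (N = (-2)² - (-33 - 1*29) = 4 - (-33 - 29) = 4 - 1*(-62) = 4 + 62 = 66)
P - N = -2511/2 - 1*66 = -2511/2 - 66 = -2643/2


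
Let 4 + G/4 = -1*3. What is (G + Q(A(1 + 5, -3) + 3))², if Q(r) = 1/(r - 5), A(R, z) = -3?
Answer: 19881/25 ≈ 795.24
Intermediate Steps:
Q(r) = 1/(-5 + r)
G = -28 (G = -16 + 4*(-1*3) = -16 + 4*(-3) = -16 - 12 = -28)
(G + Q(A(1 + 5, -3) + 3))² = (-28 + 1/(-5 + (-3 + 3)))² = (-28 + 1/(-5 + 0))² = (-28 + 1/(-5))² = (-28 - ⅕)² = (-141/5)² = 19881/25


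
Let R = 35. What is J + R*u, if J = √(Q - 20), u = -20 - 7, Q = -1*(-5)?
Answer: -945 + I*√15 ≈ -945.0 + 3.873*I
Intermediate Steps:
Q = 5
u = -27
J = I*√15 (J = √(5 - 20) = √(-15) = I*√15 ≈ 3.873*I)
J + R*u = I*√15 + 35*(-27) = I*√15 - 945 = -945 + I*√15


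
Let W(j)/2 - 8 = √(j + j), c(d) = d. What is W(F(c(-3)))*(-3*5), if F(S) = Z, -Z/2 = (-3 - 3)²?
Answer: -240 - 360*I ≈ -240.0 - 360.0*I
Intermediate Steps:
Z = -72 (Z = -2*(-3 - 3)² = -2*(-6)² = -2*36 = -72)
F(S) = -72
W(j) = 16 + 2*√2*√j (W(j) = 16 + 2*√(j + j) = 16 + 2*√(2*j) = 16 + 2*(√2*√j) = 16 + 2*√2*√j)
W(F(c(-3)))*(-3*5) = (16 + 2*√2*√(-72))*(-3*5) = (16 + 2*√2*(6*I*√2))*(-15) = (16 + 24*I)*(-15) = -240 - 360*I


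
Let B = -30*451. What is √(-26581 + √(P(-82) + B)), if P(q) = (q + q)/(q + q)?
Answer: √(-26581 + I*√13529) ≈ 0.3567 + 163.04*I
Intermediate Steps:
B = -13530
P(q) = 1 (P(q) = (2*q)/((2*q)) = (2*q)*(1/(2*q)) = 1)
√(-26581 + √(P(-82) + B)) = √(-26581 + √(1 - 13530)) = √(-26581 + √(-13529)) = √(-26581 + I*√13529)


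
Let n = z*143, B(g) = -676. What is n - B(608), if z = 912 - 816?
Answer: 14404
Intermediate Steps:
z = 96
n = 13728 (n = 96*143 = 13728)
n - B(608) = 13728 - 1*(-676) = 13728 + 676 = 14404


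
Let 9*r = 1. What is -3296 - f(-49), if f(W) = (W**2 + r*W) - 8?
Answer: -51152/9 ≈ -5683.6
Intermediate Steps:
r = 1/9 (r = (1/9)*1 = 1/9 ≈ 0.11111)
f(W) = -8 + W**2 + W/9 (f(W) = (W**2 + W/9) - 8 = -8 + W**2 + W/9)
-3296 - f(-49) = -3296 - (-8 + (-49)**2 + (1/9)*(-49)) = -3296 - (-8 + 2401 - 49/9) = -3296 - 1*21488/9 = -3296 - 21488/9 = -51152/9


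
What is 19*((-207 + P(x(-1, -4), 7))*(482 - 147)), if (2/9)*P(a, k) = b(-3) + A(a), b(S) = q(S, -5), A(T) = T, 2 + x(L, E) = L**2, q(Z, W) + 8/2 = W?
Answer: -1603980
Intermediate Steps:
q(Z, W) = -4 + W
x(L, E) = -2 + L**2
b(S) = -9 (b(S) = -4 - 5 = -9)
P(a, k) = -81/2 + 9*a/2 (P(a, k) = 9*(-9 + a)/2 = -81/2 + 9*a/2)
19*((-207 + P(x(-1, -4), 7))*(482 - 147)) = 19*((-207 + (-81/2 + 9*(-2 + (-1)**2)/2))*(482 - 147)) = 19*((-207 + (-81/2 + 9*(-2 + 1)/2))*335) = 19*((-207 + (-81/2 + (9/2)*(-1)))*335) = 19*((-207 + (-81/2 - 9/2))*335) = 19*((-207 - 45)*335) = 19*(-252*335) = 19*(-84420) = -1603980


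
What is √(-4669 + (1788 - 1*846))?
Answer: I*√3727 ≈ 61.049*I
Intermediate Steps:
√(-4669 + (1788 - 1*846)) = √(-4669 + (1788 - 846)) = √(-4669 + 942) = √(-3727) = I*√3727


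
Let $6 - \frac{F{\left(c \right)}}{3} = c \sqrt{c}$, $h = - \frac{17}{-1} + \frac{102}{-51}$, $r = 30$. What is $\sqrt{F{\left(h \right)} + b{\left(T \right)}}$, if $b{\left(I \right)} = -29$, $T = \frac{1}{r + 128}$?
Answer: $\sqrt{-11 - 45 \sqrt{15}} \approx 13.612 i$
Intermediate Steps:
$T = \frac{1}{158}$ ($T = \frac{1}{30 + 128} = \frac{1}{158} \approx 0.0063291$)
$h = 15$ ($h = \left(-17\right) \left(-1\right) + 102 \left(- \frac{1}{51}\right) = 17 - 2 = 15$)
$F{\left(c \right)} = 18 - 3 c^{\frac{3}{2}}$ ($F{\left(c \right)} = 18 - 3 c \sqrt{c} = 18 - 3 c^{\frac{3}{2}}$)
$\sqrt{F{\left(h \right)} + b{\left(T \right)}} = \sqrt{\left(18 - 3 \cdot 15^{\frac{3}{2}}\right) - 29} = \sqrt{\left(18 - 3 \cdot 15 \sqrt{15}\right) - 29} = \sqrt{\left(18 - 45 \sqrt{15}\right) - 29} = \sqrt{-11 - 45 \sqrt{15}}$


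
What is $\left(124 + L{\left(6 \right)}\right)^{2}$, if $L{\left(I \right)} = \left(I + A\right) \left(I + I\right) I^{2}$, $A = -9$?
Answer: $1373584$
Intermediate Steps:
$L{\left(I \right)} = 2 I^{3} \left(-9 + I\right)$ ($L{\left(I \right)} = \left(I - 9\right) \left(I + I\right) I^{2} = \left(-9 + I\right) 2 I I^{2} = 2 I \left(-9 + I\right) I^{2} = 2 I^{3} \left(-9 + I\right)$)
$\left(124 + L{\left(6 \right)}\right)^{2} = \left(124 + 2 \cdot 6^{3} \left(-9 + 6\right)\right)^{2} = \left(124 + 2 \cdot 216 \left(-3\right)\right)^{2} = \left(124 - 1296\right)^{2} = \left(-1172\right)^{2} = 1373584$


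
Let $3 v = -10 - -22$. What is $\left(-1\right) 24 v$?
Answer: $-96$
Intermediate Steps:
$v = 4$ ($v = \frac{-10 - -22}{3} = \frac{-10 + 22}{3} = \frac{1}{3} \cdot 12 = 4$)
$\left(-1\right) 24 v = \left(-1\right) 24 \cdot 4 = \left(-24\right) 4 = -96$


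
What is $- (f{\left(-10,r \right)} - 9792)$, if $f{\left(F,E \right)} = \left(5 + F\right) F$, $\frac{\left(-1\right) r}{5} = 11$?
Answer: $9742$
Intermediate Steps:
$r = -55$ ($r = \left(-5\right) 11 = -55$)
$f{\left(F,E \right)} = F \left(5 + F\right)$
$- (f{\left(-10,r \right)} - 9792) = - (- 10 \left(5 - 10\right) - 9792) = - (\left(-10\right) \left(-5\right) - 9792) = - (50 - 9792) = \left(-1\right) \left(-9742\right) = 9742$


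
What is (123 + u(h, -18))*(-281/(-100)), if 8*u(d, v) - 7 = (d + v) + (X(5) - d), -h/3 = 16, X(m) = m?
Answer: 137409/400 ≈ 343.52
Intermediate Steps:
h = -48 (h = -3*16 = -48)
u(d, v) = 3/2 + v/8 (u(d, v) = 7/8 + ((d + v) + (5 - d))/8 = 7/8 + (5 + v)/8 = 7/8 + (5/8 + v/8) = 3/2 + v/8)
(123 + u(h, -18))*(-281/(-100)) = (123 + (3/2 + (⅛)*(-18)))*(-281/(-100)) = (123 + (3/2 - 9/4))*(-281*(-1/100)) = (123 - ¾)*(281/100) = (489/4)*(281/100) = 137409/400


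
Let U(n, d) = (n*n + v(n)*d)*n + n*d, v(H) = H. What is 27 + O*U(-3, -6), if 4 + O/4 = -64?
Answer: 17163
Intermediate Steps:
O = -272 (O = -16 + 4*(-64) = -16 - 256 = -272)
U(n, d) = d*n + n*(n² + d*n) (U(n, d) = (n*n + n*d)*n + n*d = (n² + d*n)*n + d*n = n*(n² + d*n) + d*n = d*n + n*(n² + d*n))
27 + O*U(-3, -6) = 27 - (-816)*(-6 + (-3)² - 6*(-3)) = 27 - (-816)*(-6 + 9 + 18) = 27 - (-816)*21 = 27 - 272*(-63) = 27 + 17136 = 17163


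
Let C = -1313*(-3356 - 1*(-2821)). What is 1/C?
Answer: 1/702455 ≈ 1.4236e-6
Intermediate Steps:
C = 702455 (C = -1313*(-3356 + 2821) = -1313*(-535) = 702455)
1/C = 1/702455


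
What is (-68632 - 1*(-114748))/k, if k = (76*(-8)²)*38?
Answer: 11529/46208 ≈ 0.24950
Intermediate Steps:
k = 184832 (k = (76*64)*38 = 4864*38 = 184832)
(-68632 - 1*(-114748))/k = (-68632 - 1*(-114748))/184832 = (-68632 + 114748)*(1/184832) = 46116*(1/184832) = 11529/46208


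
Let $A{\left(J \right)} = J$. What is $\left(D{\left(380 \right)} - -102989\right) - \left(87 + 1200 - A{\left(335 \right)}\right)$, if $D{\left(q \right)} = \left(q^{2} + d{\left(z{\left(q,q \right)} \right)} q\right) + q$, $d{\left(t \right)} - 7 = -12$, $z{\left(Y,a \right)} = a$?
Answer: $244917$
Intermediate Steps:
$d{\left(t \right)} = -5$ ($d{\left(t \right)} = 7 - 12 = -5$)
$D{\left(q \right)} = q^{2} - 4 q$ ($D{\left(q \right)} = \left(q^{2} - 5 q\right) + q = q^{2} - 4 q$)
$\left(D{\left(380 \right)} - -102989\right) - \left(87 + 1200 - A{\left(335 \right)}\right) = \left(380 \left(-4 + 380\right) - -102989\right) + \left(335 - \left(12 \cdot 100 + 87\right)\right) = \left(380 \cdot 376 + 102989\right) + \left(335 - \left(1200 + 87\right)\right) = \left(142880 + 102989\right) + \left(335 - 1287\right) = 245869 + \left(335 - 1287\right) = 245869 - 952 = 244917$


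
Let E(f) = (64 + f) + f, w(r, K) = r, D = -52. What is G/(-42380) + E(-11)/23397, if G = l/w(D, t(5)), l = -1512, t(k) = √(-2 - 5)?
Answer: 2382569/2148390530 ≈ 0.0011090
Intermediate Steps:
t(k) = I*√7 (t(k) = √(-7) = I*√7)
E(f) = 64 + 2*f
G = 378/13 (G = -1512/(-52) = -1512*(-1/52) = 378/13 ≈ 29.077)
G/(-42380) + E(-11)/23397 = (378/13)/(-42380) + (64 + 2*(-11))/23397 = (378/13)*(-1/42380) + (64 - 22)*(1/23397) = -189/275470 + 42*(1/23397) = -189/275470 + 14/7799 = 2382569/2148390530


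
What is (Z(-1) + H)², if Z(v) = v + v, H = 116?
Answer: 12996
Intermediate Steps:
Z(v) = 2*v
(Z(-1) + H)² = (2*(-1) + 116)² = (-2 + 116)² = 114² = 12996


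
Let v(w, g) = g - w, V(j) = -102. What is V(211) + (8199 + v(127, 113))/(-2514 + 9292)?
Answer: -683171/6778 ≈ -100.79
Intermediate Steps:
V(211) + (8199 + v(127, 113))/(-2514 + 9292) = -102 + (8199 + (113 - 1*127))/(-2514 + 9292) = -102 + (8199 + (113 - 127))/6778 = -102 + (8199 - 14)*(1/6778) = -102 + 8185*(1/6778) = -102 + 8185/6778 = -683171/6778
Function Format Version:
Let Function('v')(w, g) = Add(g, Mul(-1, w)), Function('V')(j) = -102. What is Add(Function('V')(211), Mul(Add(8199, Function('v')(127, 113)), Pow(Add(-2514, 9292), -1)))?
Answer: Rational(-683171, 6778) ≈ -100.79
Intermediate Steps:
Add(Function('V')(211), Mul(Add(8199, Function('v')(127, 113)), Pow(Add(-2514, 9292), -1))) = Add(-102, Mul(Add(8199, Add(113, Mul(-1, 127))), Pow(Add(-2514, 9292), -1))) = Add(-102, Mul(Add(8199, Add(113, -127)), Pow(6778, -1))) = Add(-102, Mul(Add(8199, -14), Rational(1, 6778))) = Add(-102, Mul(8185, Rational(1, 6778))) = Add(-102, Rational(8185, 6778)) = Rational(-683171, 6778)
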